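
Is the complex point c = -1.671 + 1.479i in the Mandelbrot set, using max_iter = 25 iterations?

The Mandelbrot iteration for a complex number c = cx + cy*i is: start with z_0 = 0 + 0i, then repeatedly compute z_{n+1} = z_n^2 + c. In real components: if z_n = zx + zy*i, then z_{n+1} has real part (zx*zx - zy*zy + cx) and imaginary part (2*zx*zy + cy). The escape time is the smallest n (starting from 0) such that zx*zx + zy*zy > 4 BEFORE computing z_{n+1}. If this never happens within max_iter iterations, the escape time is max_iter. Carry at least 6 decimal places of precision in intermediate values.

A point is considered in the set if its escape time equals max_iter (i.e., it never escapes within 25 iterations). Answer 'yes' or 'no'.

Answer: no

Derivation:
z_0 = 0 + 0i, c = -1.6710 + 1.4790i
Iter 1: z = -1.6710 + 1.4790i, |z|^2 = 4.9797
Escaped at iteration 1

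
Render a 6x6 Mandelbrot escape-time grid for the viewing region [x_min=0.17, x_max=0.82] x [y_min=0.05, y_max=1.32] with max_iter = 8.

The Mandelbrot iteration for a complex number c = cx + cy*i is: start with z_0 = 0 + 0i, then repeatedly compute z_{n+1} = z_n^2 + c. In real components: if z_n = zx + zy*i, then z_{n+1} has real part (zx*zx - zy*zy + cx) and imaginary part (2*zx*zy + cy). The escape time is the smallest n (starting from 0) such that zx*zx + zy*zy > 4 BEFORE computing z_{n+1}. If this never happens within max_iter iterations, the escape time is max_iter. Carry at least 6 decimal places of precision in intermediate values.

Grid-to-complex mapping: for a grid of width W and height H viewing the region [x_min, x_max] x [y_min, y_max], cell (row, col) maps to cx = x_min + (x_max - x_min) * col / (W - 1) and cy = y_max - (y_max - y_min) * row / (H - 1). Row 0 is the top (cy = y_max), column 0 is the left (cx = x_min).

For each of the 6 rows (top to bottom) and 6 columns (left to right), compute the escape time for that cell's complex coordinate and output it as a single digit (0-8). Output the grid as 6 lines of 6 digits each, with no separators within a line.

Answer: 222222
432222
544332
886433
888433
886433

Derivation:
(row=0, col=0): c = 0.1700 + 1.3200i → escape time 2
(row=0, col=1): c = 0.3000 + 1.3200i → escape time 2
(row=0, col=2): c = 0.4300 + 1.3200i → escape time 2
(row=0, col=3): c = 0.5600 + 1.3200i → escape time 2
(row=0, col=4): c = 0.6900 + 1.3200i → escape time 2
(row=0, col=5): c = 0.8200 + 1.3200i → escape time 2
(row=1, col=0): c = 0.1700 + 1.0660i → escape time 4
(row=1, col=1): c = 0.3000 + 1.0660i → escape time 3
(row=1, col=2): c = 0.4300 + 1.0660i → escape time 2
(row=1, col=3): c = 0.5600 + 1.0660i → escape time 2
(row=1, col=4): c = 0.6900 + 1.0660i → escape time 2
(row=1, col=5): c = 0.8200 + 1.0660i → escape time 2
(row=2, col=0): c = 0.1700 + 0.8120i → escape time 5
(row=2, col=1): c = 0.3000 + 0.8120i → escape time 4
(row=2, col=2): c = 0.4300 + 0.8120i → escape time 4
(row=2, col=3): c = 0.5600 + 0.8120i → escape time 3
(row=2, col=4): c = 0.6900 + 0.8120i → escape time 3
(row=2, col=5): c = 0.8200 + 0.8120i → escape time 2
(row=3, col=0): c = 0.1700 + 0.5580i → escape time 8
(row=3, col=1): c = 0.3000 + 0.5580i → escape time 8
(row=3, col=2): c = 0.4300 + 0.5580i → escape time 6
(row=3, col=3): c = 0.5600 + 0.5580i → escape time 4
(row=3, col=4): c = 0.6900 + 0.5580i → escape time 3
(row=3, col=5): c = 0.8200 + 0.5580i → escape time 3
(row=4, col=0): c = 0.1700 + 0.3040i → escape time 8
(row=4, col=1): c = 0.3000 + 0.3040i → escape time 8
(row=4, col=2): c = 0.4300 + 0.3040i → escape time 8
(row=4, col=3): c = 0.5600 + 0.3040i → escape time 4
(row=4, col=4): c = 0.6900 + 0.3040i → escape time 3
(row=4, col=5): c = 0.8200 + 0.3040i → escape time 3
(row=5, col=0): c = 0.1700 + 0.0500i → escape time 8
(row=5, col=1): c = 0.3000 + 0.0500i → escape time 8
(row=5, col=2): c = 0.4300 + 0.0500i → escape time 6
(row=5, col=3): c = 0.5600 + 0.0500i → escape time 4
(row=5, col=4): c = 0.6900 + 0.0500i → escape time 3
(row=5, col=5): c = 0.8200 + 0.0500i → escape time 3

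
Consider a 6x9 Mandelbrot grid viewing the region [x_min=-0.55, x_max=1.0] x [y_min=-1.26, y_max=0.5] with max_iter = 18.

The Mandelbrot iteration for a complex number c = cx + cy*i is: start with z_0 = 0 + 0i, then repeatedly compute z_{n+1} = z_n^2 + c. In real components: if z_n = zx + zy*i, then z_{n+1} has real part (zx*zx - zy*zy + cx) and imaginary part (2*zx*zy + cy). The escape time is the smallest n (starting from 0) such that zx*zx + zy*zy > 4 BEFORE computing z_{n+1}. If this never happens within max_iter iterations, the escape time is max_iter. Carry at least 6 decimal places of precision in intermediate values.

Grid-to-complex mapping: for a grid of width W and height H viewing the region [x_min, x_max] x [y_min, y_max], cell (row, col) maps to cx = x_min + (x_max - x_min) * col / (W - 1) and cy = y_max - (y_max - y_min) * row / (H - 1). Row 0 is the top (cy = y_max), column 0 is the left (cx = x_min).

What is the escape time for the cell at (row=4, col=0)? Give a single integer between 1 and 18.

z_0 = 0 + 0i, c = -0.5500 + -0.3800i
Iter 1: z = -0.5500 + -0.3800i, |z|^2 = 0.4469
Iter 2: z = -0.3919 + 0.0380i, |z|^2 = 0.1550
Iter 3: z = -0.3979 + -0.4098i, |z|^2 = 0.3262
Iter 4: z = -0.5596 + -0.0539i, |z|^2 = 0.3161
Iter 5: z = -0.2397 + -0.3196i, |z|^2 = 0.1596
Iter 6: z = -0.5947 + -0.2268i, |z|^2 = 0.4051
Iter 7: z = -0.2477 + -0.1103i, |z|^2 = 0.0735
Iter 8: z = -0.5008 + -0.3253i, |z|^2 = 0.3566
Iter 9: z = -0.4051 + -0.0541i, |z|^2 = 0.1670
Iter 10: z = -0.3889 + -0.3361i, |z|^2 = 0.2642
Iter 11: z = -0.5118 + -0.1186i, |z|^2 = 0.2760
Iter 12: z = -0.3021 + -0.2586i, |z|^2 = 0.1582
Iter 13: z = -0.5256 + -0.2237i, |z|^2 = 0.3263
Iter 14: z = -0.3238 + -0.1448i, |z|^2 = 0.1258
Iter 15: z = -0.4661 + -0.2862i, |z|^2 = 0.2992
Iter 16: z = -0.4146 + -0.1132i, |z|^2 = 0.1847
Iter 17: z = -0.3909 + -0.2861i, |z|^2 = 0.2347

Answer: 18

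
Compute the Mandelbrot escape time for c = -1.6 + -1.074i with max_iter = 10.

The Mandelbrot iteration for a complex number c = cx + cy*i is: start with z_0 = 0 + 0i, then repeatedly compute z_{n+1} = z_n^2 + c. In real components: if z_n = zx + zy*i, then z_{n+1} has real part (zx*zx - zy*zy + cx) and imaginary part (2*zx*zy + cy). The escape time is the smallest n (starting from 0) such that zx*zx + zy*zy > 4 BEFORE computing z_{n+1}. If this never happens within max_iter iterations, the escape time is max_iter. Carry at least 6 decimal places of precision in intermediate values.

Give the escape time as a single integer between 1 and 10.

Answer: 2

Derivation:
z_0 = 0 + 0i, c = -1.6000 + -1.0740i
Iter 1: z = -1.6000 + -1.0740i, |z|^2 = 3.7135
Iter 2: z = -0.1935 + 2.3628i, |z|^2 = 5.6203
Escaped at iteration 2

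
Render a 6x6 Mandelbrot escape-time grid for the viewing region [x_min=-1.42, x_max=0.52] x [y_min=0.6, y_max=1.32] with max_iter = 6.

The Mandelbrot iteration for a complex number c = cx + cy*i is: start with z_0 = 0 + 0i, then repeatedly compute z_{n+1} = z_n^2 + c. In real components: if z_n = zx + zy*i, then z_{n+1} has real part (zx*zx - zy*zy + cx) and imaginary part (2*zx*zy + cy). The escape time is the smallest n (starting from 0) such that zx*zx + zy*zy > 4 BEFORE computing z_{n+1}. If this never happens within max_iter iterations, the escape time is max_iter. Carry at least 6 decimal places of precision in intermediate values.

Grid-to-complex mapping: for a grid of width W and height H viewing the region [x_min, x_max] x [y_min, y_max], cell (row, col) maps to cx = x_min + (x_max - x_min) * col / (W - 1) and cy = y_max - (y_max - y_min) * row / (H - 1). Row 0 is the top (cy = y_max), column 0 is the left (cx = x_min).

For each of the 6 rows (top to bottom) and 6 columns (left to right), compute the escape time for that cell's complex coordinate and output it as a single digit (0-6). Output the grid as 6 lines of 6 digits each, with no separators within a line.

Answer: 222222
233432
333642
334653
335663
346664

Derivation:
(row=0, col=0): c = -1.4200 + 1.3200i → escape time 2
(row=0, col=1): c = -1.0320 + 1.3200i → escape time 2
(row=0, col=2): c = -0.6440 + 1.3200i → escape time 2
(row=0, col=3): c = -0.2560 + 1.3200i → escape time 2
(row=0, col=4): c = 0.1320 + 1.3200i → escape time 2
(row=0, col=5): c = 0.5200 + 1.3200i → escape time 2
(row=1, col=0): c = -1.4200 + 1.1760i → escape time 2
(row=1, col=1): c = -1.0320 + 1.1760i → escape time 3
(row=1, col=2): c = -0.6440 + 1.1760i → escape time 3
(row=1, col=3): c = -0.2560 + 1.1760i → escape time 4
(row=1, col=4): c = 0.1320 + 1.1760i → escape time 3
(row=1, col=5): c = 0.5200 + 1.1760i → escape time 2
(row=2, col=0): c = -1.4200 + 1.0320i → escape time 3
(row=2, col=1): c = -1.0320 + 1.0320i → escape time 3
(row=2, col=2): c = -0.6440 + 1.0320i → escape time 3
(row=2, col=3): c = -0.2560 + 1.0320i → escape time 6
(row=2, col=4): c = 0.1320 + 1.0320i → escape time 4
(row=2, col=5): c = 0.5200 + 1.0320i → escape time 2
(row=3, col=0): c = -1.4200 + 0.8880i → escape time 3
(row=3, col=1): c = -1.0320 + 0.8880i → escape time 3
(row=3, col=2): c = -0.6440 + 0.8880i → escape time 4
(row=3, col=3): c = -0.2560 + 0.8880i → escape time 6
(row=3, col=4): c = 0.1320 + 0.8880i → escape time 5
(row=3, col=5): c = 0.5200 + 0.8880i → escape time 3
(row=4, col=0): c = -1.4200 + 0.7440i → escape time 3
(row=4, col=1): c = -1.0320 + 0.7440i → escape time 3
(row=4, col=2): c = -0.6440 + 0.7440i → escape time 5
(row=4, col=3): c = -0.2560 + 0.7440i → escape time 6
(row=4, col=4): c = 0.1320 + 0.7440i → escape time 6
(row=4, col=5): c = 0.5200 + 0.7440i → escape time 3
(row=5, col=0): c = -1.4200 + 0.6000i → escape time 3
(row=5, col=1): c = -1.0320 + 0.6000i → escape time 4
(row=5, col=2): c = -0.6440 + 0.6000i → escape time 6
(row=5, col=3): c = -0.2560 + 0.6000i → escape time 6
(row=5, col=4): c = 0.1320 + 0.6000i → escape time 6
(row=5, col=5): c = 0.5200 + 0.6000i → escape time 4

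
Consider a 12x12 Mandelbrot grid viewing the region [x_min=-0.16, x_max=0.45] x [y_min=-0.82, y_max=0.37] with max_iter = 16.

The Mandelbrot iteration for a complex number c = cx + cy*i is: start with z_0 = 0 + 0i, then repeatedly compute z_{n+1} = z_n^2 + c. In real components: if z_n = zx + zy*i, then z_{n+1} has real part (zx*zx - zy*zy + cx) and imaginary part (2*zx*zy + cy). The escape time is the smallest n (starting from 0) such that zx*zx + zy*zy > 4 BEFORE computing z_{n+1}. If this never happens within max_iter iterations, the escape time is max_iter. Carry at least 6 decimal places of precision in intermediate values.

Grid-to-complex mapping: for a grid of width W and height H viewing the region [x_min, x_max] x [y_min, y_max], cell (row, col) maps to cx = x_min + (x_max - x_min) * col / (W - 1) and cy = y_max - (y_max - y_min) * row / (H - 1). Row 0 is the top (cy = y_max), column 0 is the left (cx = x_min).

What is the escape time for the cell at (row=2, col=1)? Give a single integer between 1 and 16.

z_0 = 0 + 0i, c = -0.1045 + 0.1536i
Iter 1: z = -0.1045 + 0.1536i, |z|^2 = 0.0345
Iter 2: z = -0.1172 + 0.1215i, |z|^2 = 0.0285
Iter 3: z = -0.1056 + 0.1251i, |z|^2 = 0.0268
Iter 4: z = -0.1091 + 0.1272i, |z|^2 = 0.0281
Iter 5: z = -0.1088 + 0.1259i, |z|^2 = 0.0277
Iter 6: z = -0.1085 + 0.1262i, |z|^2 = 0.0277
Iter 7: z = -0.1087 + 0.1262i, |z|^2 = 0.0277
Iter 8: z = -0.1087 + 0.1262i, |z|^2 = 0.0277
Iter 9: z = -0.1087 + 0.1262i, |z|^2 = 0.0277
Iter 10: z = -0.1087 + 0.1262i, |z|^2 = 0.0277
Iter 11: z = -0.1087 + 0.1262i, |z|^2 = 0.0277
Iter 12: z = -0.1087 + 0.1262i, |z|^2 = 0.0277
Iter 13: z = -0.1087 + 0.1262i, |z|^2 = 0.0277
Iter 14: z = -0.1087 + 0.1262i, |z|^2 = 0.0277
Iter 15: z = -0.1087 + 0.1262i, |z|^2 = 0.0277

Answer: 16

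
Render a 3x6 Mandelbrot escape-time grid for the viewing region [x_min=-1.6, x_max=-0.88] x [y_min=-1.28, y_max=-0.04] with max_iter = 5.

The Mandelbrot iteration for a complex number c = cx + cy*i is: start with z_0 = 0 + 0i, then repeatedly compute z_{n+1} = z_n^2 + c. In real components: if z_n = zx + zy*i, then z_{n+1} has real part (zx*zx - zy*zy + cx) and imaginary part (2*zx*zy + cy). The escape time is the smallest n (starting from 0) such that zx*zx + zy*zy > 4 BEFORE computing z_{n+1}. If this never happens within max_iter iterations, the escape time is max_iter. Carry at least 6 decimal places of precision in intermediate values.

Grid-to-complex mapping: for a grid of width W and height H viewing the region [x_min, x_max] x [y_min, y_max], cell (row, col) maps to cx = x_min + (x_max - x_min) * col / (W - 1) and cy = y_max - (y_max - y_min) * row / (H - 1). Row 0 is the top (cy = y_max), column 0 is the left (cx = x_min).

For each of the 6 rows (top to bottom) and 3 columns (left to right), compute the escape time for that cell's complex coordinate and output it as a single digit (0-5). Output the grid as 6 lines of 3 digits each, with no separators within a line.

(row=0, col=0): c = -1.6000 + -0.0400i → escape time 5
(row=0, col=1): c = -1.2400 + -0.0400i → escape time 5
(row=0, col=2): c = -0.8800 + -0.0400i → escape time 5
(row=1, col=0): c = -1.6000 + -0.2880i → escape time 4
(row=1, col=1): c = -1.2400 + -0.2880i → escape time 5
(row=1, col=2): c = -0.8800 + -0.2880i → escape time 5
(row=2, col=0): c = -1.6000 + -0.5360i → escape time 3
(row=2, col=1): c = -1.2400 + -0.5360i → escape time 4
(row=2, col=2): c = -0.8800 + -0.5360i → escape time 5
(row=3, col=0): c = -1.6000 + -0.7840i → escape time 3
(row=3, col=1): c = -1.2400 + -0.7840i → escape time 3
(row=3, col=2): c = -0.8800 + -0.7840i → escape time 4
(row=4, col=0): c = -1.6000 + -1.0320i → escape time 2
(row=4, col=1): c = -1.2400 + -1.0320i → escape time 3
(row=4, col=2): c = -0.8800 + -1.0320i → escape time 3
(row=5, col=0): c = -1.6000 + -1.2800i → escape time 1
(row=5, col=1): c = -1.2400 + -1.2800i → escape time 2
(row=5, col=2): c = -0.8800 + -1.2800i → escape time 3

Answer: 555
455
345
334
233
123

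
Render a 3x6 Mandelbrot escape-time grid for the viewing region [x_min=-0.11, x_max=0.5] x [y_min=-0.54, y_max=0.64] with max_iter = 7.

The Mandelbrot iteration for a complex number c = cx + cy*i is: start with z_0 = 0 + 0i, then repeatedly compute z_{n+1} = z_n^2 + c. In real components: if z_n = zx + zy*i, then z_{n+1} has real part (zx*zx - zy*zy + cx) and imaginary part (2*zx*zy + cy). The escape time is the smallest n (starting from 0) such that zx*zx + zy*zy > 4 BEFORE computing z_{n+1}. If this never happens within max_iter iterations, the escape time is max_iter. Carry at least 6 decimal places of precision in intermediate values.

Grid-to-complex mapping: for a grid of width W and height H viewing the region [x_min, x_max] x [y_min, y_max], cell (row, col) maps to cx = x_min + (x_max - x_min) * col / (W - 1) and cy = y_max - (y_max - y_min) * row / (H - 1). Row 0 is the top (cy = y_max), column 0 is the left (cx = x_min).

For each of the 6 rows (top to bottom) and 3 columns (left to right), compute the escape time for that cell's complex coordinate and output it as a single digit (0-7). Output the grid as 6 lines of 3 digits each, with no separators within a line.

Answer: 774
775
775
775
776
775

Derivation:
(row=0, col=0): c = -0.1100 + 0.6400i → escape time 7
(row=0, col=1): c = 0.1950 + 0.6400i → escape time 7
(row=0, col=2): c = 0.5000 + 0.6400i → escape time 4
(row=1, col=0): c = -0.1100 + 0.4040i → escape time 7
(row=1, col=1): c = 0.1950 + 0.4040i → escape time 7
(row=1, col=2): c = 0.5000 + 0.4040i → escape time 5
(row=2, col=0): c = -0.1100 + 0.1680i → escape time 7
(row=2, col=1): c = 0.1950 + 0.1680i → escape time 7
(row=2, col=2): c = 0.5000 + 0.1680i → escape time 5
(row=3, col=0): c = -0.1100 + -0.0680i → escape time 7
(row=3, col=1): c = 0.1950 + -0.0680i → escape time 7
(row=3, col=2): c = 0.5000 + -0.0680i → escape time 5
(row=4, col=0): c = -0.1100 + -0.3040i → escape time 7
(row=4, col=1): c = 0.1950 + -0.3040i → escape time 7
(row=4, col=2): c = 0.5000 + -0.3040i → escape time 6
(row=5, col=0): c = -0.1100 + -0.5400i → escape time 7
(row=5, col=1): c = 0.1950 + -0.5400i → escape time 7
(row=5, col=2): c = 0.5000 + -0.5400i → escape time 5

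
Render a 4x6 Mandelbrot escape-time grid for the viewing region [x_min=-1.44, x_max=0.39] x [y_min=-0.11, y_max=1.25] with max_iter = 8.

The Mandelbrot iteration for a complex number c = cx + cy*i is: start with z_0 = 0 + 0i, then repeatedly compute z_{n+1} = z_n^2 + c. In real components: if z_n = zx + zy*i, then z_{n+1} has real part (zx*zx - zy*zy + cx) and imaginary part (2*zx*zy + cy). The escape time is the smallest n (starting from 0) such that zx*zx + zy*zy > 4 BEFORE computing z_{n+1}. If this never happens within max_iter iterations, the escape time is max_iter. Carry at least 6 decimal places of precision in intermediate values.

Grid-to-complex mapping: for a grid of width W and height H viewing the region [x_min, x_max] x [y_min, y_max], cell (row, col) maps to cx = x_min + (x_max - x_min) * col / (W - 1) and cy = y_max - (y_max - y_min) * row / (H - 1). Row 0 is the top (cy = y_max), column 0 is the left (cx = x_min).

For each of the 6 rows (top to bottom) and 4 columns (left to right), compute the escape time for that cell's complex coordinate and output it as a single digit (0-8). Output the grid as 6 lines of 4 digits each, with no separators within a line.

(row=0, col=0): c = -1.4400 + 1.2500i → escape time 2
(row=0, col=1): c = -0.8300 + 1.2500i → escape time 3
(row=0, col=2): c = -0.2200 + 1.2500i → escape time 3
(row=0, col=3): c = 0.3900 + 1.2500i → escape time 2
(row=1, col=0): c = -1.4400 + 0.9780i → escape time 3
(row=1, col=1): c = -0.8300 + 0.9780i → escape time 3
(row=1, col=2): c = -0.2200 + 0.9780i → escape time 7
(row=1, col=3): c = 0.3900 + 0.9780i → escape time 3
(row=2, col=0): c = -1.4400 + 0.7060i → escape time 3
(row=2, col=1): c = -0.8300 + 0.7060i → escape time 4
(row=2, col=2): c = -0.2200 + 0.7060i → escape time 8
(row=2, col=3): c = 0.3900 + 0.7060i → escape time 5
(row=3, col=0): c = -1.4400 + 0.4340i → escape time 4
(row=3, col=1): c = -0.8300 + 0.4340i → escape time 7
(row=3, col=2): c = -0.2200 + 0.4340i → escape time 8
(row=3, col=3): c = 0.3900 + 0.4340i → escape time 8
(row=4, col=0): c = -1.4400 + 0.1620i → escape time 7
(row=4, col=1): c = -0.8300 + 0.1620i → escape time 8
(row=4, col=2): c = -0.2200 + 0.1620i → escape time 8
(row=4, col=3): c = 0.3900 + 0.1620i → escape time 8
(row=5, col=0): c = -1.4400 + -0.1100i → escape time 8
(row=5, col=1): c = -0.8300 + -0.1100i → escape time 8
(row=5, col=2): c = -0.2200 + -0.1100i → escape time 8
(row=5, col=3): c = 0.3900 + -0.1100i → escape time 8

Answer: 2332
3373
3485
4788
7888
8888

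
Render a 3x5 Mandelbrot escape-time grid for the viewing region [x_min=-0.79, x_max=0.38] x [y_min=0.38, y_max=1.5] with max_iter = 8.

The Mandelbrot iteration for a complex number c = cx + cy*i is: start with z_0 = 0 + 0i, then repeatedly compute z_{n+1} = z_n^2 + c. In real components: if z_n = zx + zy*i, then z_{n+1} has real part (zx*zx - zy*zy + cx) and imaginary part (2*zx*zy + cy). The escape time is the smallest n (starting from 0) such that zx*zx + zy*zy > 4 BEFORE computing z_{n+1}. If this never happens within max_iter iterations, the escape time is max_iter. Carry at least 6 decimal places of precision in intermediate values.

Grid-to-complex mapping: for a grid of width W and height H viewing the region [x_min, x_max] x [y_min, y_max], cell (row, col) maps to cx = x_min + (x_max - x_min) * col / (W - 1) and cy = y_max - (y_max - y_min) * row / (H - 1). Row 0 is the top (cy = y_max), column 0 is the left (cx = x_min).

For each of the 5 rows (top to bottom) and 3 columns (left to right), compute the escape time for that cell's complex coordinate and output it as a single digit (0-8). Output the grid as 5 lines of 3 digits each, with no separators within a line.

Answer: 222
332
383
588
888

Derivation:
(row=0, col=0): c = -0.7900 + 1.5000i → escape time 2
(row=0, col=1): c = -0.2050 + 1.5000i → escape time 2
(row=0, col=2): c = 0.3800 + 1.5000i → escape time 2
(row=1, col=0): c = -0.7900 + 1.2200i → escape time 3
(row=1, col=1): c = -0.2050 + 1.2200i → escape time 3
(row=1, col=2): c = 0.3800 + 1.2200i → escape time 2
(row=2, col=0): c = -0.7900 + 0.9400i → escape time 3
(row=2, col=1): c = -0.2050 + 0.9400i → escape time 8
(row=2, col=2): c = 0.3800 + 0.9400i → escape time 3
(row=3, col=0): c = -0.7900 + 0.6600i → escape time 5
(row=3, col=1): c = -0.2050 + 0.6600i → escape time 8
(row=3, col=2): c = 0.3800 + 0.6600i → escape time 8
(row=4, col=0): c = -0.7900 + 0.3800i → escape time 8
(row=4, col=1): c = -0.2050 + 0.3800i → escape time 8
(row=4, col=2): c = 0.3800 + 0.3800i → escape time 8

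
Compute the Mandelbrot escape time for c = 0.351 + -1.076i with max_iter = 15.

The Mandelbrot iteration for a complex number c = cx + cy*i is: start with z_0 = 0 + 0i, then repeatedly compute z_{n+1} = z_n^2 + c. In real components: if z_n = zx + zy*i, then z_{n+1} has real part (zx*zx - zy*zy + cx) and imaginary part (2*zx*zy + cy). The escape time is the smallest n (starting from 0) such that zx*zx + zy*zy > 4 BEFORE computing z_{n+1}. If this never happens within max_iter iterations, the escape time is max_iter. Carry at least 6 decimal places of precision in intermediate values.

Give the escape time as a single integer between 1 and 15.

z_0 = 0 + 0i, c = 0.3510 + -1.0760i
Iter 1: z = 0.3510 + -1.0760i, |z|^2 = 1.2810
Iter 2: z = -0.6836 + -1.8314i, |z|^2 = 3.8211
Iter 3: z = -2.5356 + 1.4277i, |z|^2 = 8.4676
Escaped at iteration 3

Answer: 3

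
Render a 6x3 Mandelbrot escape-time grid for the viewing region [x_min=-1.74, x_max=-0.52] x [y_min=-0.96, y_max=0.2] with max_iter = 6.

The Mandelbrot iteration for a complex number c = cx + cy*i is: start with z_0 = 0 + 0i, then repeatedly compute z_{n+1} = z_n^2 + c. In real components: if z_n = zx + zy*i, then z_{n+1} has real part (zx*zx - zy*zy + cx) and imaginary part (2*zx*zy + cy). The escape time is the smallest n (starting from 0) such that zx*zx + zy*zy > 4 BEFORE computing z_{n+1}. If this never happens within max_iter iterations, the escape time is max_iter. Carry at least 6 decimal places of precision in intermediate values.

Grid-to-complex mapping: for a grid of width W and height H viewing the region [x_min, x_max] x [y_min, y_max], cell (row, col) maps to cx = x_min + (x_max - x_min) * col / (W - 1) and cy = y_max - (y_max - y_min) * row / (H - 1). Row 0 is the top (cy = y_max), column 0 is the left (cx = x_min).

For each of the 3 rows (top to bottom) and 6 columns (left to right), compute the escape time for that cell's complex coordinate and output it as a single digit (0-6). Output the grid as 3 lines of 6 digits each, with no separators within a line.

(row=0, col=0): c = -1.7400 + 0.2000i → escape time 4
(row=0, col=1): c = -1.4960 + 0.2000i → escape time 5
(row=0, col=2): c = -1.2520 + 0.2000i → escape time 6
(row=0, col=3): c = -1.0080 + 0.2000i → escape time 6
(row=0, col=4): c = -0.7640 + 0.2000i → escape time 6
(row=0, col=5): c = -0.5200 + 0.2000i → escape time 6
(row=1, col=0): c = -1.7400 + -0.3800i → escape time 3
(row=1, col=1): c = -1.4960 + -0.3800i → escape time 4
(row=1, col=2): c = -1.2520 + -0.3800i → escape time 6
(row=1, col=3): c = -1.0080 + -0.3800i → escape time 6
(row=1, col=4): c = -0.7640 + -0.3800i → escape time 6
(row=1, col=5): c = -0.5200 + -0.3800i → escape time 6
(row=2, col=0): c = -1.7400 + -0.9600i → escape time 2
(row=2, col=1): c = -1.4960 + -0.9600i → escape time 3
(row=2, col=2): c = -1.2520 + -0.9600i → escape time 3
(row=2, col=3): c = -1.0080 + -0.9600i → escape time 3
(row=2, col=4): c = -0.7640 + -0.9600i → escape time 3
(row=2, col=5): c = -0.5200 + -0.9600i → escape time 4

Answer: 456666
346666
233334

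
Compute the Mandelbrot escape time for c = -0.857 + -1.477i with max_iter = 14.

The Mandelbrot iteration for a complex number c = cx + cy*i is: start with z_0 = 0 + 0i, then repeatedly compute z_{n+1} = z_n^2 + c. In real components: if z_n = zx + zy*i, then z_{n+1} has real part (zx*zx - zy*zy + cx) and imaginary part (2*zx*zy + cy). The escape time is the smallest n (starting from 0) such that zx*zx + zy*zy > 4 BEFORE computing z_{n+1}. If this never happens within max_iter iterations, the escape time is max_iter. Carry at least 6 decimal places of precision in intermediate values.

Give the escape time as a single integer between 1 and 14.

Answer: 2

Derivation:
z_0 = 0 + 0i, c = -0.8570 + -1.4770i
Iter 1: z = -0.8570 + -1.4770i, |z|^2 = 2.9160
Iter 2: z = -2.3041 + 1.0546i, |z|^2 = 6.4209
Escaped at iteration 2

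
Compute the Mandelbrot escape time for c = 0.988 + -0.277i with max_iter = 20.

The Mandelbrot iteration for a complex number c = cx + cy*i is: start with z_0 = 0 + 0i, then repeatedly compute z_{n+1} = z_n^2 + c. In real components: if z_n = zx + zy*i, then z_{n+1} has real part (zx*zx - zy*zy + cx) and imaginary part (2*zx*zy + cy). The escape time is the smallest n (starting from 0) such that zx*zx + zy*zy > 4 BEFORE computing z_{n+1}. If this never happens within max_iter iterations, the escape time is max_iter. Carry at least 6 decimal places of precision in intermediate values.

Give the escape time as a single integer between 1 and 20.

Answer: 2

Derivation:
z_0 = 0 + 0i, c = 0.9880 + -0.2770i
Iter 1: z = 0.9880 + -0.2770i, |z|^2 = 1.0529
Iter 2: z = 1.8874 + -0.8244i, |z|^2 = 4.2419
Escaped at iteration 2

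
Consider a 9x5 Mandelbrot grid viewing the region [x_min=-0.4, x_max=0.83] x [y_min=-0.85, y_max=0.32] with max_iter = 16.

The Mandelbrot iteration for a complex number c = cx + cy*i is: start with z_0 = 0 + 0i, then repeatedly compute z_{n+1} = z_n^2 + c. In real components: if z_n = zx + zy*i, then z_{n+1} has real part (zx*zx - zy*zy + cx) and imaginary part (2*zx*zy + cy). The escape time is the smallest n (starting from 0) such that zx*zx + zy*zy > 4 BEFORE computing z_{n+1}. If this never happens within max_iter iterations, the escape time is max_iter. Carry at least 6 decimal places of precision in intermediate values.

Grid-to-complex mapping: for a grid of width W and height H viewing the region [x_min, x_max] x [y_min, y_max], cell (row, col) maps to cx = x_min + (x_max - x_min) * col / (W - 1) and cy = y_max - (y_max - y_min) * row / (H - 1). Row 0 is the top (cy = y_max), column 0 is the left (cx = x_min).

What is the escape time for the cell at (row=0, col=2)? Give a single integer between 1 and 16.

z_0 = 0 + 0i, c = -0.0925 + 0.3200i
Iter 1: z = -0.0925 + 0.3200i, |z|^2 = 0.1110
Iter 2: z = -0.1863 + 0.2608i, |z|^2 = 0.1027
Iter 3: z = -0.1258 + 0.2228i, |z|^2 = 0.0655
Iter 4: z = -0.1263 + 0.2639i, |z|^2 = 0.0856
Iter 5: z = -0.1462 + 0.2533i, |z|^2 = 0.0855
Iter 6: z = -0.1353 + 0.2459i, |z|^2 = 0.0788
Iter 7: z = -0.1347 + 0.2535i, |z|^2 = 0.0824
Iter 8: z = -0.1386 + 0.2517i, |z|^2 = 0.0826
Iter 9: z = -0.1367 + 0.2502i, |z|^2 = 0.0813
Iter 10: z = -0.1364 + 0.2516i, |z|^2 = 0.0819
Iter 11: z = -0.1372 + 0.2513i, |z|^2 = 0.0820
Iter 12: z = -0.1369 + 0.2510i, |z|^2 = 0.0817
Iter 13: z = -0.1368 + 0.2513i, |z|^2 = 0.0819
Iter 14: z = -0.1369 + 0.2513i, |z|^2 = 0.0819
Iter 15: z = -0.1369 + 0.2512i, |z|^2 = 0.0818

Answer: 16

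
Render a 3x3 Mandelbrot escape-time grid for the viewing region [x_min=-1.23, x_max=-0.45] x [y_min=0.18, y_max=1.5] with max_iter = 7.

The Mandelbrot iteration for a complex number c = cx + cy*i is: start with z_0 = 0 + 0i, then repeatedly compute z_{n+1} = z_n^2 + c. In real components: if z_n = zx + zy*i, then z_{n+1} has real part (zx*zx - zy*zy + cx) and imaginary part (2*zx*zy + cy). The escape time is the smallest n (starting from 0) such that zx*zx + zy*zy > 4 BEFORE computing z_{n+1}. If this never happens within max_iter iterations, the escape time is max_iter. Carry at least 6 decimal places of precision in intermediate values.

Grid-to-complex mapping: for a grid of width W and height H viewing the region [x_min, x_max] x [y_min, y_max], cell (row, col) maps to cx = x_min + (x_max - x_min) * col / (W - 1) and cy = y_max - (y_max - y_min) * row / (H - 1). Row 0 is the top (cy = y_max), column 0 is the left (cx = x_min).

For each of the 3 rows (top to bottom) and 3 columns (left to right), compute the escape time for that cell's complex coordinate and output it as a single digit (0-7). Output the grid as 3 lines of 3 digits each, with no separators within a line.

Answer: 222
345
777

Derivation:
(row=0, col=0): c = -1.2300 + 1.5000i → escape time 2
(row=0, col=1): c = -0.8400 + 1.5000i → escape time 2
(row=0, col=2): c = -0.4500 + 1.5000i → escape time 2
(row=1, col=0): c = -1.2300 + 0.8400i → escape time 3
(row=1, col=1): c = -0.8400 + 0.8400i → escape time 4
(row=1, col=2): c = -0.4500 + 0.8400i → escape time 5
(row=2, col=0): c = -1.2300 + 0.1800i → escape time 7
(row=2, col=1): c = -0.8400 + 0.1800i → escape time 7
(row=2, col=2): c = -0.4500 + 0.1800i → escape time 7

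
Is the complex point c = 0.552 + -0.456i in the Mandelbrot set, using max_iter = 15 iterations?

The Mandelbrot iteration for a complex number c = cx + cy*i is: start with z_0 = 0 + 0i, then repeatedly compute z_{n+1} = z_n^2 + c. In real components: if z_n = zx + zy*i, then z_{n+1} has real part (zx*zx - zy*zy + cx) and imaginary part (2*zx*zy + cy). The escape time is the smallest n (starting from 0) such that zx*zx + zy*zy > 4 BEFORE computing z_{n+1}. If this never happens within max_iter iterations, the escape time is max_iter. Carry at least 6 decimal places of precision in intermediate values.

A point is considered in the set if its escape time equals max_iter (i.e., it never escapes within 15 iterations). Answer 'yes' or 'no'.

z_0 = 0 + 0i, c = 0.5520 + -0.4560i
Iter 1: z = 0.5520 + -0.4560i, |z|^2 = 0.5126
Iter 2: z = 0.6488 + -0.9594i, |z|^2 = 1.3414
Iter 3: z = 0.0524 + -1.7009i, |z|^2 = 2.8958
Iter 4: z = -2.3383 + -0.6343i, |z|^2 = 5.8698
Escaped at iteration 4

Answer: no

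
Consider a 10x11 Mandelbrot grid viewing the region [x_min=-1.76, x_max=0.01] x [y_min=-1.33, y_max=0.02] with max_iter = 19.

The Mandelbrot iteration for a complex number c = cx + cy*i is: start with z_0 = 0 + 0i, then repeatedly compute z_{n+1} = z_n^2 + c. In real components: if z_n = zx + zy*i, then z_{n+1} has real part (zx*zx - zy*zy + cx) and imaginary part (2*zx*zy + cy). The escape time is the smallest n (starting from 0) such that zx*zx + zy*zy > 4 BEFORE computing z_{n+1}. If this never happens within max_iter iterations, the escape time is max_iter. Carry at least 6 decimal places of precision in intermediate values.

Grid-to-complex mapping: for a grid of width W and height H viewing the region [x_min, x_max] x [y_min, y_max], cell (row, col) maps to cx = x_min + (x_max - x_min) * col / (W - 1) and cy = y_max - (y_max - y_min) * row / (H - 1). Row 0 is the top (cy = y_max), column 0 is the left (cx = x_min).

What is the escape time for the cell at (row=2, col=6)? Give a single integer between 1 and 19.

z_0 = 0 + 0i, c = -0.5800 + -0.2500i
Iter 1: z = -0.5800 + -0.2500i, |z|^2 = 0.3989
Iter 2: z = -0.3061 + 0.0400i, |z|^2 = 0.0953
Iter 3: z = -0.4879 + -0.2745i, |z|^2 = 0.3134
Iter 4: z = -0.4173 + 0.0178i, |z|^2 = 0.1745
Iter 5: z = -0.4062 + -0.2649i, |z|^2 = 0.2352
Iter 6: z = -0.4852 + -0.0348i, |z|^2 = 0.2366
Iter 7: z = -0.3458 + -0.2162i, |z|^2 = 0.1663
Iter 8: z = -0.5072 + -0.1005i, |z|^2 = 0.2673
Iter 9: z = -0.3329 + -0.1481i, |z|^2 = 0.1327
Iter 10: z = -0.4911 + -0.1514i, |z|^2 = 0.2641
Iter 11: z = -0.3617 + -0.1013i, |z|^2 = 0.1411
Iter 12: z = -0.4594 + -0.1767i, |z|^2 = 0.2423
Iter 13: z = -0.4002 + -0.0876i, |z|^2 = 0.1678
Iter 14: z = -0.4275 + -0.1799i, |z|^2 = 0.2152
Iter 15: z = -0.4296 + -0.0962i, |z|^2 = 0.1938
Iter 16: z = -0.4047 + -0.1674i, |z|^2 = 0.1918
Iter 17: z = -0.4442 + -0.1145i, |z|^2 = 0.2104
Iter 18: z = -0.3958 + -0.1483i, |z|^2 = 0.1786

Answer: 19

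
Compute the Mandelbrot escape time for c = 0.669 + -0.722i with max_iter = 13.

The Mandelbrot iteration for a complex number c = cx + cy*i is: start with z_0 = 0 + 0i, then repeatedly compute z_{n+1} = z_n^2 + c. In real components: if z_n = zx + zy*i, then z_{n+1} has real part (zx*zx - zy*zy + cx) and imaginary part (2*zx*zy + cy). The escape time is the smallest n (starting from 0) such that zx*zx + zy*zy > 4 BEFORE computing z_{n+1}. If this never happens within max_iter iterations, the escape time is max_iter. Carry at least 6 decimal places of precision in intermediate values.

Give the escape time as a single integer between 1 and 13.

z_0 = 0 + 0i, c = 0.6690 + -0.7220i
Iter 1: z = 0.6690 + -0.7220i, |z|^2 = 0.9688
Iter 2: z = 0.5953 + -1.6880i, |z|^2 = 3.2038
Iter 3: z = -1.8261 + -2.7317i, |z|^2 = 10.7969
Escaped at iteration 3

Answer: 3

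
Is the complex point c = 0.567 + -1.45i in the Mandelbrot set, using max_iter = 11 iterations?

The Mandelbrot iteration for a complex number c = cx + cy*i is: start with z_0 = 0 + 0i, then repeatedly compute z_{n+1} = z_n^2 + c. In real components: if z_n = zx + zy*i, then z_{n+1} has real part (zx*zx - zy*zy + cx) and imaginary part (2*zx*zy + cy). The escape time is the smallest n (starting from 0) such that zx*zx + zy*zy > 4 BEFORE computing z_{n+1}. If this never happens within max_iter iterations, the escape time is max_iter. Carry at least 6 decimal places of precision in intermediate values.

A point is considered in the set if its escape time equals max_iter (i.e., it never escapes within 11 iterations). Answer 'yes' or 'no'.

Answer: no

Derivation:
z_0 = 0 + 0i, c = 0.5670 + -1.4500i
Iter 1: z = 0.5670 + -1.4500i, |z|^2 = 2.4240
Iter 2: z = -1.2140 + -3.0943i, |z|^2 = 11.0485
Escaped at iteration 2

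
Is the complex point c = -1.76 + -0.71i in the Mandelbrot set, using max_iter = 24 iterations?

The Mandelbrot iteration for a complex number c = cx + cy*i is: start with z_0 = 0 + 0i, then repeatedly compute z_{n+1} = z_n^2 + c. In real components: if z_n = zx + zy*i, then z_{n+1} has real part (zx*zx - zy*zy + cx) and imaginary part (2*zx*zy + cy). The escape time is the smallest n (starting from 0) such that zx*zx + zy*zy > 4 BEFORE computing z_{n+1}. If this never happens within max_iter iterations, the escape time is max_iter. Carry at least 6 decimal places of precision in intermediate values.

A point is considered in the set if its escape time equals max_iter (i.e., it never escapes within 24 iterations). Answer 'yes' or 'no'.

z_0 = 0 + 0i, c = -1.7600 + -0.7100i
Iter 1: z = -1.7600 + -0.7100i, |z|^2 = 3.6017
Iter 2: z = 0.8335 + 1.7892i, |z|^2 = 3.8960
Iter 3: z = -4.2665 + 2.2726i, |z|^2 = 23.3678
Escaped at iteration 3

Answer: no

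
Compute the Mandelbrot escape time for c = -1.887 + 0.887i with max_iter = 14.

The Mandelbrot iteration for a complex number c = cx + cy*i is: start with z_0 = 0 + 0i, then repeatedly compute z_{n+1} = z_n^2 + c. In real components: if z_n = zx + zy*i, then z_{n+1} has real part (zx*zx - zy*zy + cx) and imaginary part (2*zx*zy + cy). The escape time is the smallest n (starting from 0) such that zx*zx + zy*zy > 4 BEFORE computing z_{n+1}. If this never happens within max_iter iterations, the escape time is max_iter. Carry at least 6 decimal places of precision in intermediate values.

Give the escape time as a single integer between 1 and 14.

Answer: 1

Derivation:
z_0 = 0 + 0i, c = -1.8870 + 0.8870i
Iter 1: z = -1.8870 + 0.8870i, |z|^2 = 4.3475
Escaped at iteration 1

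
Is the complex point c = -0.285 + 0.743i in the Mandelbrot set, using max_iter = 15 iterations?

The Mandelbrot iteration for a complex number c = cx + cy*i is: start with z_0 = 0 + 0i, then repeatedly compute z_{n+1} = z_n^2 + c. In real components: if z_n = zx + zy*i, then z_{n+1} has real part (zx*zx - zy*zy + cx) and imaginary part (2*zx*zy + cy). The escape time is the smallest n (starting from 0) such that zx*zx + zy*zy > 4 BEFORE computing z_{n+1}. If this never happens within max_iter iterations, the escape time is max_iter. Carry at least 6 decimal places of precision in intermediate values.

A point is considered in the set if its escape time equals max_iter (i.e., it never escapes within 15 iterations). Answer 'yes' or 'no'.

z_0 = 0 + 0i, c = -0.2850 + 0.7430i
Iter 1: z = -0.2850 + 0.7430i, |z|^2 = 0.6333
Iter 2: z = -0.7558 + 0.3195i, |z|^2 = 0.6733
Iter 3: z = 0.1842 + 0.2600i, |z|^2 = 0.1016
Iter 4: z = -0.3187 + 0.8388i, |z|^2 = 0.8051
Iter 5: z = -0.8870 + 0.2084i, |z|^2 = 0.8302
Iter 6: z = 0.4584 + 0.3734i, |z|^2 = 0.3495
Iter 7: z = -0.2143 + 1.0853i, |z|^2 = 1.2238
Iter 8: z = -1.4169 + 0.2779i, |z|^2 = 2.0849
Iter 9: z = 1.6455 + -0.0445i, |z|^2 = 2.7096
Iter 10: z = 2.4206 + 0.5967i, |z|^2 = 6.2154
Escaped at iteration 10

Answer: no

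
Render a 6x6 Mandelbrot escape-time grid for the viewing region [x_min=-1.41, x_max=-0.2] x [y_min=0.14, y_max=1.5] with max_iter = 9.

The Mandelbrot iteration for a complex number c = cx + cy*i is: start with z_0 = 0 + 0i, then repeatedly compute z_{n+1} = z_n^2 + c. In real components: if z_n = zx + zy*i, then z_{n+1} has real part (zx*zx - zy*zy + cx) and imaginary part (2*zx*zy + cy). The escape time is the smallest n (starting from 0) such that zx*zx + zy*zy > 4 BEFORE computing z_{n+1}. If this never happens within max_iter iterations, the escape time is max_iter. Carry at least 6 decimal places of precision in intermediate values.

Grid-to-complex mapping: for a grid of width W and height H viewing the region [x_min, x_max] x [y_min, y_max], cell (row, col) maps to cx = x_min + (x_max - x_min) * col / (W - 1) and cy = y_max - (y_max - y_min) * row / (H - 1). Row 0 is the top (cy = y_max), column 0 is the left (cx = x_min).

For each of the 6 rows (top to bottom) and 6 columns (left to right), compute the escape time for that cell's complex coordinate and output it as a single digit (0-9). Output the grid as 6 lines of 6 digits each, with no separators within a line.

Answer: 122222
223333
333448
334589
467999
999999

Derivation:
(row=0, col=0): c = -1.4100 + 1.5000i → escape time 1
(row=0, col=1): c = -1.1680 + 1.5000i → escape time 2
(row=0, col=2): c = -0.9260 + 1.5000i → escape time 2
(row=0, col=3): c = -0.6840 + 1.5000i → escape time 2
(row=0, col=4): c = -0.4420 + 1.5000i → escape time 2
(row=0, col=5): c = -0.2000 + 1.5000i → escape time 2
(row=1, col=0): c = -1.4100 + 1.2280i → escape time 2
(row=1, col=1): c = -1.1680 + 1.2280i → escape time 2
(row=1, col=2): c = -0.9260 + 1.2280i → escape time 3
(row=1, col=3): c = -0.6840 + 1.2280i → escape time 3
(row=1, col=4): c = -0.4420 + 1.2280i → escape time 3
(row=1, col=5): c = -0.2000 + 1.2280i → escape time 3
(row=2, col=0): c = -1.4100 + 0.9560i → escape time 3
(row=2, col=1): c = -1.1680 + 0.9560i → escape time 3
(row=2, col=2): c = -0.9260 + 0.9560i → escape time 3
(row=2, col=3): c = -0.6840 + 0.9560i → escape time 4
(row=2, col=4): c = -0.4420 + 0.9560i → escape time 4
(row=2, col=5): c = -0.2000 + 0.9560i → escape time 8
(row=3, col=0): c = -1.4100 + 0.6840i → escape time 3
(row=3, col=1): c = -1.1680 + 0.6840i → escape time 3
(row=3, col=2): c = -0.9260 + 0.6840i → escape time 4
(row=3, col=3): c = -0.6840 + 0.6840i → escape time 5
(row=3, col=4): c = -0.4420 + 0.6840i → escape time 8
(row=3, col=5): c = -0.2000 + 0.6840i → escape time 9
(row=4, col=0): c = -1.4100 + 0.4120i → escape time 4
(row=4, col=1): c = -1.1680 + 0.4120i → escape time 6
(row=4, col=2): c = -0.9260 + 0.4120i → escape time 7
(row=4, col=3): c = -0.6840 + 0.4120i → escape time 9
(row=4, col=4): c = -0.4420 + 0.4120i → escape time 9
(row=4, col=5): c = -0.2000 + 0.4120i → escape time 9
(row=5, col=0): c = -1.4100 + 0.1400i → escape time 9
(row=5, col=1): c = -1.1680 + 0.1400i → escape time 9
(row=5, col=2): c = -0.9260 + 0.1400i → escape time 9
(row=5, col=3): c = -0.6840 + 0.1400i → escape time 9
(row=5, col=4): c = -0.4420 + 0.1400i → escape time 9
(row=5, col=5): c = -0.2000 + 0.1400i → escape time 9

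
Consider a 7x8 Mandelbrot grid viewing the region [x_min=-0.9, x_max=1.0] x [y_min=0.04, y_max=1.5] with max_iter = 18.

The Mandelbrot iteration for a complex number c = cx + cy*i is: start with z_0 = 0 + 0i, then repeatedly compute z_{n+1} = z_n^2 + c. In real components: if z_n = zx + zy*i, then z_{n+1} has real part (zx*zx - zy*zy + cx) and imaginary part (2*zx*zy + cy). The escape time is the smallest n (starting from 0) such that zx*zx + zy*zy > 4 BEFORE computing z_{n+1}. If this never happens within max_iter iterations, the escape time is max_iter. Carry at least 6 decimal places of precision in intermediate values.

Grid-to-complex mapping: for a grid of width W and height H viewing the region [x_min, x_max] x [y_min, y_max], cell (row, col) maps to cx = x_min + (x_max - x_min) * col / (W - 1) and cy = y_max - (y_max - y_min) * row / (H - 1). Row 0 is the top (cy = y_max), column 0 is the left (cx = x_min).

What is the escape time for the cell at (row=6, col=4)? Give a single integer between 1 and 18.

z_0 = 0 + 0i, c = 0.3667 + 0.2486i
Iter 1: z = 0.3667 + 0.2486i, |z|^2 = 0.1962
Iter 2: z = 0.4393 + 0.4309i, |z|^2 = 0.3786
Iter 3: z = 0.3740 + 0.6271i, |z|^2 = 0.5332
Iter 4: z = 0.1133 + 0.7177i, |z|^2 = 0.5279
Iter 5: z = -0.1356 + 0.4111i, |z|^2 = 0.1874
Iter 6: z = 0.2160 + 0.1370i, |z|^2 = 0.0654
Iter 7: z = 0.3945 + 0.3078i, |z|^2 = 0.2504
Iter 8: z = 0.4276 + 0.4914i, |z|^2 = 0.4244
Iter 9: z = 0.3080 + 0.6689i, |z|^2 = 0.5422
Iter 10: z = 0.0142 + 0.6606i, |z|^2 = 0.4366
Iter 11: z = -0.0695 + 0.2673i, |z|^2 = 0.0763
Iter 12: z = 0.3001 + 0.2114i, |z|^2 = 0.1347
Iter 13: z = 0.4120 + 0.3754i, |z|^2 = 0.3107
Iter 14: z = 0.3955 + 0.5579i, |z|^2 = 0.4677
Iter 15: z = 0.2118 + 0.6899i, |z|^2 = 0.5207
Iter 16: z = -0.0644 + 0.5407i, |z|^2 = 0.2965
Iter 17: z = 0.0784 + 0.1789i, |z|^2 = 0.0382

Answer: 18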